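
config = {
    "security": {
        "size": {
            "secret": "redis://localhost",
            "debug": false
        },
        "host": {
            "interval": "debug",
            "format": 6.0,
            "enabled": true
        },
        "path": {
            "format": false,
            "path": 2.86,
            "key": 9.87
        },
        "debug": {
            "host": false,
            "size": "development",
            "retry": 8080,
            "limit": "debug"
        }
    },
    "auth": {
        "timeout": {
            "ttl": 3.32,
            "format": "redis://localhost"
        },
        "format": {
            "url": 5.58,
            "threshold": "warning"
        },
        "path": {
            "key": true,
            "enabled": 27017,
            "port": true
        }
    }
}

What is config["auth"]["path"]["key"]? True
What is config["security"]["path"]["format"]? False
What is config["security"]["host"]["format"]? 6.0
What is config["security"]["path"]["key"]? 9.87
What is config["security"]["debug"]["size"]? "development"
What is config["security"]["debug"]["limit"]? "debug"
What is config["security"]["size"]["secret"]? "redis://localhost"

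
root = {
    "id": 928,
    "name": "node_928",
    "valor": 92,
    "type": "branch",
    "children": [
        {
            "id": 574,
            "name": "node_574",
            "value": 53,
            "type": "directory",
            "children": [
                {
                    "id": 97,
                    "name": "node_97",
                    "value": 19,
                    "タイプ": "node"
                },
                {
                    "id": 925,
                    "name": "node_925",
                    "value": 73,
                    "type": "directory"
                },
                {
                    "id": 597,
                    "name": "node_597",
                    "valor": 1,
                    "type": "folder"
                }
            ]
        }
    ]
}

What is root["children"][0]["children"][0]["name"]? "node_97"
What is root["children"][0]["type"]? "directory"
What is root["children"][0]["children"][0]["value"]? 19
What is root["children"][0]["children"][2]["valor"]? 1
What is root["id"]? 928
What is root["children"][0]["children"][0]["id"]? 97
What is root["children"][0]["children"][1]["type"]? "directory"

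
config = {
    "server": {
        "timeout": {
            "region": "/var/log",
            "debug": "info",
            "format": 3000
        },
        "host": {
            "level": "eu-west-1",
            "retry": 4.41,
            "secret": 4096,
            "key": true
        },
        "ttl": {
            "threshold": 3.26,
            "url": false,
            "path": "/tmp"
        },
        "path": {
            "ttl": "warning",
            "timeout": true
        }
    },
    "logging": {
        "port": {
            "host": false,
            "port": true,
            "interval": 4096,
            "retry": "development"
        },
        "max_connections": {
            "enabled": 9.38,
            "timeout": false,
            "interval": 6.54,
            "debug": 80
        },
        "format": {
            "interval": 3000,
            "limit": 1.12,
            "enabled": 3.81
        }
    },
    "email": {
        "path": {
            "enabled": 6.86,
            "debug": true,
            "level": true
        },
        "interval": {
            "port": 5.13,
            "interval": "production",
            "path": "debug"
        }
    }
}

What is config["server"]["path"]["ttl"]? "warning"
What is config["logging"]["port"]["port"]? True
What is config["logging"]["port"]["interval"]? 4096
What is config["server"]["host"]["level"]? "eu-west-1"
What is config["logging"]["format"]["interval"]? 3000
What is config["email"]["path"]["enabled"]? 6.86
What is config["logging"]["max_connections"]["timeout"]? False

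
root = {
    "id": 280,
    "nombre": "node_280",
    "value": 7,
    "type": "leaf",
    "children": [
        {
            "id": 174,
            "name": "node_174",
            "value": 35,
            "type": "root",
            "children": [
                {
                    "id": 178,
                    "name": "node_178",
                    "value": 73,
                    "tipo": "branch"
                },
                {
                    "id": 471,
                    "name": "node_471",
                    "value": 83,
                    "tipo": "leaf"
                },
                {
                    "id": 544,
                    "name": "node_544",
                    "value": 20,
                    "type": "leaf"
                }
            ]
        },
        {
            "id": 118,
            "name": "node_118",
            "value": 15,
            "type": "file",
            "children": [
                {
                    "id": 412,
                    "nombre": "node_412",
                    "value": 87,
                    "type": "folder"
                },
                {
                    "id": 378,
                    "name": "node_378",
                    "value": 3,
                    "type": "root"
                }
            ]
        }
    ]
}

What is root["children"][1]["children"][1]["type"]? "root"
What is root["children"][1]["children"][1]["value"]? 3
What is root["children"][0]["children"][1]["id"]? 471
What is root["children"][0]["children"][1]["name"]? "node_471"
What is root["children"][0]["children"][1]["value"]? 83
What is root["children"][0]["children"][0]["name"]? "node_178"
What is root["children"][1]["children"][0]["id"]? 412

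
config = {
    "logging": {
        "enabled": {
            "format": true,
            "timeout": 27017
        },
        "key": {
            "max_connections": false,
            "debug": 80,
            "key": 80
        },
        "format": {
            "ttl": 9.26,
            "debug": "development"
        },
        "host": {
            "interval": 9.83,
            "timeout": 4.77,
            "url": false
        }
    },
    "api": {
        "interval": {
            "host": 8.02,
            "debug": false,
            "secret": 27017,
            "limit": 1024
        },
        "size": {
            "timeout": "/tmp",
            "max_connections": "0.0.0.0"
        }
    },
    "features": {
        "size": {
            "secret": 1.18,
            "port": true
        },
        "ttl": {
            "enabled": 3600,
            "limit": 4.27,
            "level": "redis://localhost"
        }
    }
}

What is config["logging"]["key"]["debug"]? 80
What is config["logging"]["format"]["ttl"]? 9.26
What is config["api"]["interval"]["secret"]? 27017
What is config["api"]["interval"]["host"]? 8.02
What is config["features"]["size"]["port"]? True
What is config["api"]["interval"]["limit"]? 1024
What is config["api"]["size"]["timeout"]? "/tmp"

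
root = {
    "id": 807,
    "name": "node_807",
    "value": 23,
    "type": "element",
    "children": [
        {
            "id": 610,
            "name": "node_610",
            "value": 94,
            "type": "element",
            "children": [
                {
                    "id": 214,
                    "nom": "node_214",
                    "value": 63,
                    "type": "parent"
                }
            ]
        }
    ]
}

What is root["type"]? "element"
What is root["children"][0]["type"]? "element"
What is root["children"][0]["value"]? 94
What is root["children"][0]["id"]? 610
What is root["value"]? 23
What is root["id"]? 807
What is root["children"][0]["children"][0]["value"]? 63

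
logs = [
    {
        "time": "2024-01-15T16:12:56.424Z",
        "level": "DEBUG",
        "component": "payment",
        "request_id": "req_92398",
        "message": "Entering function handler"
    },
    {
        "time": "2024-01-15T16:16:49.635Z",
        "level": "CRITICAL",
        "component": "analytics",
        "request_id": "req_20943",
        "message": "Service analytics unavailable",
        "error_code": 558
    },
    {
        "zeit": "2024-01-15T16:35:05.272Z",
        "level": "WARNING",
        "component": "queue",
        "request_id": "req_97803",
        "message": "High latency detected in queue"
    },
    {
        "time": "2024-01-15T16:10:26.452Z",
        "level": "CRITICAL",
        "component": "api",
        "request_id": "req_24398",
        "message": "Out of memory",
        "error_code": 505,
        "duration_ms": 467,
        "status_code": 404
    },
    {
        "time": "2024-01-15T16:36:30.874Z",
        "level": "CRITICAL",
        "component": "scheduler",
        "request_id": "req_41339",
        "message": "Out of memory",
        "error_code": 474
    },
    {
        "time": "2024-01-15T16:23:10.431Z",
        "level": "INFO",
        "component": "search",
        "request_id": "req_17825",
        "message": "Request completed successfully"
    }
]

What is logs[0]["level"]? "DEBUG"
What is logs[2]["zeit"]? "2024-01-15T16:35:05.272Z"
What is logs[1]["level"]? "CRITICAL"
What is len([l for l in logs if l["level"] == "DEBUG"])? 1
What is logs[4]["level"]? "CRITICAL"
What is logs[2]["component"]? "queue"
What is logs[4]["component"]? "scheduler"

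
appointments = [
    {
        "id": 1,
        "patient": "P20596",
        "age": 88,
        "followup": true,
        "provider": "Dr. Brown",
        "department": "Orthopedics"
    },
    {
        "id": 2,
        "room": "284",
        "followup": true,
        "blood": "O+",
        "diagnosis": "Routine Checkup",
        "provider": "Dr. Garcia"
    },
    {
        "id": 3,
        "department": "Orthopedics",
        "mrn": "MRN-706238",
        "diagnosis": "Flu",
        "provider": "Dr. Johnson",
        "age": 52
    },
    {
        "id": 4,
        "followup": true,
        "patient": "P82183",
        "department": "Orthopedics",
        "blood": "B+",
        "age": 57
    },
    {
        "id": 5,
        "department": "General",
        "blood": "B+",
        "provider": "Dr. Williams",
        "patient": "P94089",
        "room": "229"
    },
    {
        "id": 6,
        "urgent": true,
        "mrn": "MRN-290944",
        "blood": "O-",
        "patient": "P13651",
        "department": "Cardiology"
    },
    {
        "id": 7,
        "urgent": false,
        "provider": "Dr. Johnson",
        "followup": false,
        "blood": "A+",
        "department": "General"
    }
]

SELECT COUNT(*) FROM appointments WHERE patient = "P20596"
1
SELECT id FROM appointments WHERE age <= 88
[1, 3, 4]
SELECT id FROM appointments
[1, 2, 3, 4, 5, 6, 7]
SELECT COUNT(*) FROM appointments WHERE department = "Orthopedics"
3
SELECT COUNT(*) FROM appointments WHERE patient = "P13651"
1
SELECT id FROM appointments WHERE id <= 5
[1, 2, 3, 4, 5]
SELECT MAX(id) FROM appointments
7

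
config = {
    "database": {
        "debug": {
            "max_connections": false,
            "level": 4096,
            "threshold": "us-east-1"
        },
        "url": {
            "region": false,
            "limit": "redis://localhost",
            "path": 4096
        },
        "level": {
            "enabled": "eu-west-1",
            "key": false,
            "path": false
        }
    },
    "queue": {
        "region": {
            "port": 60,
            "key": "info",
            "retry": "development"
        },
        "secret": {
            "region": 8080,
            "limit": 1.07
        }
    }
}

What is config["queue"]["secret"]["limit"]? 1.07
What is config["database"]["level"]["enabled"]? "eu-west-1"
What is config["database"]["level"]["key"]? False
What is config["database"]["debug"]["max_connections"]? False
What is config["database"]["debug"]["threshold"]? "us-east-1"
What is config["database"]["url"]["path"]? 4096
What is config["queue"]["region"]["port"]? 60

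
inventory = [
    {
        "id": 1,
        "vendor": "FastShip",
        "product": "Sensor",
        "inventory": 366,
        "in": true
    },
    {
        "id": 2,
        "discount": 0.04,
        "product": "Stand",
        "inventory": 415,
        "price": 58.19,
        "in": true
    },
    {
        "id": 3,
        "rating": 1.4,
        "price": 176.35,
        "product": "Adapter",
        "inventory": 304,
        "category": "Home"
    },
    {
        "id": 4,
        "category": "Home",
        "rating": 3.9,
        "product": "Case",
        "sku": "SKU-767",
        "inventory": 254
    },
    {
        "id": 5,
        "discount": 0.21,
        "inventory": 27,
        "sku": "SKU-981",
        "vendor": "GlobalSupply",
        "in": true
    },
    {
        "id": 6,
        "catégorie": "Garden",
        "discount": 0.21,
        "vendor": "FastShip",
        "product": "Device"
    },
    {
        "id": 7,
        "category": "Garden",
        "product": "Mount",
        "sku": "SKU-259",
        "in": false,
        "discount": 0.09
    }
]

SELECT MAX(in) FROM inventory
True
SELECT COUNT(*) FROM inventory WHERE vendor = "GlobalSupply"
1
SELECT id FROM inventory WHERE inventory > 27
[1, 2, 3, 4]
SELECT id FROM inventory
[1, 2, 3, 4, 5, 6, 7]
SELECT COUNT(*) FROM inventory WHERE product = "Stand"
1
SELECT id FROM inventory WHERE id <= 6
[1, 2, 3, 4, 5, 6]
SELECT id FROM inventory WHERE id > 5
[6, 7]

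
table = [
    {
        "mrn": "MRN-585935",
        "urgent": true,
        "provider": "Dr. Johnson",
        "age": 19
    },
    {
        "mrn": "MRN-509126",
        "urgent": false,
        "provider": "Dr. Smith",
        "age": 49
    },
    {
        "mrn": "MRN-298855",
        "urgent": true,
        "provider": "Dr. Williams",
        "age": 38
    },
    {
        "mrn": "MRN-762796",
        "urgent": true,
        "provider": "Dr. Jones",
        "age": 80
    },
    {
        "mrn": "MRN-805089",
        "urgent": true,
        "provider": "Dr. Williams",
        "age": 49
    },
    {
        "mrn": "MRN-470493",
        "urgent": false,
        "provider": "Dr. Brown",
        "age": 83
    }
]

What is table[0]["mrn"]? "MRN-585935"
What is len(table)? 6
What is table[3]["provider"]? "Dr. Jones"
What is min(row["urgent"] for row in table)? False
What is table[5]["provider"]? "Dr. Brown"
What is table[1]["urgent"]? False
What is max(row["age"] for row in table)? 83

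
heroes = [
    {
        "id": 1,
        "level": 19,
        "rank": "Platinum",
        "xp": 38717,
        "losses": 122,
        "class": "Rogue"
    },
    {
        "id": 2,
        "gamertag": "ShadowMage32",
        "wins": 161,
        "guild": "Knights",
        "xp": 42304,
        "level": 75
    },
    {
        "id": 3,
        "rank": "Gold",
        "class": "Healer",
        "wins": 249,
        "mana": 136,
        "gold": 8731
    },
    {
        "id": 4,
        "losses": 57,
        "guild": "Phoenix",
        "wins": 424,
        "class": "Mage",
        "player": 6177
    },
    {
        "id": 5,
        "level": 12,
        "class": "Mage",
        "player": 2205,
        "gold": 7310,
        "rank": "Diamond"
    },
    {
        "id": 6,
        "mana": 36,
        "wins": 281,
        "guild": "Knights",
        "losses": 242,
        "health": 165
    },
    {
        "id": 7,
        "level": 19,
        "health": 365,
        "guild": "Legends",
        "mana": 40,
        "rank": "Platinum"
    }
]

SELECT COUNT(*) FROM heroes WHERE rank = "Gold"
1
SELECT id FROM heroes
[1, 2, 3, 4, 5, 6, 7]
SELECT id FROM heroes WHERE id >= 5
[5, 6, 7]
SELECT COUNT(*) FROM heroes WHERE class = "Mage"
2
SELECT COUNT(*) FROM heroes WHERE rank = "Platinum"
2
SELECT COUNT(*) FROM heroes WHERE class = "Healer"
1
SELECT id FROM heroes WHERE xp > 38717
[2]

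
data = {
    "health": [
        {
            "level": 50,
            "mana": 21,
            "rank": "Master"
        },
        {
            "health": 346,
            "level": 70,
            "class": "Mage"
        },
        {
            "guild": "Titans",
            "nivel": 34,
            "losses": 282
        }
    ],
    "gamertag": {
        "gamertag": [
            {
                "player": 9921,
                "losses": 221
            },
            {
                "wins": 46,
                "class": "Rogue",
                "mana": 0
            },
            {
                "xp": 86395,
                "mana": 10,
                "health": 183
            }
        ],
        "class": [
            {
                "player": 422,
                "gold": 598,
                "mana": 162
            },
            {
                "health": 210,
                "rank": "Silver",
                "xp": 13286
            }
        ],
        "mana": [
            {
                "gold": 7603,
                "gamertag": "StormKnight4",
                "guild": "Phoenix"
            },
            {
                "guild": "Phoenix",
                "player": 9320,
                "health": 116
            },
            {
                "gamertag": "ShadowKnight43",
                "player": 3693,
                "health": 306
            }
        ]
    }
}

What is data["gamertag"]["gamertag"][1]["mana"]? 0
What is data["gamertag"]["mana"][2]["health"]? 306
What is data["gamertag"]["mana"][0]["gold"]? 7603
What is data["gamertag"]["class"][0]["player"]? 422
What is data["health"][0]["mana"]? 21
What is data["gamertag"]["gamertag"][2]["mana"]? 10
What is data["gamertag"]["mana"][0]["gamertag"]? "StormKnight4"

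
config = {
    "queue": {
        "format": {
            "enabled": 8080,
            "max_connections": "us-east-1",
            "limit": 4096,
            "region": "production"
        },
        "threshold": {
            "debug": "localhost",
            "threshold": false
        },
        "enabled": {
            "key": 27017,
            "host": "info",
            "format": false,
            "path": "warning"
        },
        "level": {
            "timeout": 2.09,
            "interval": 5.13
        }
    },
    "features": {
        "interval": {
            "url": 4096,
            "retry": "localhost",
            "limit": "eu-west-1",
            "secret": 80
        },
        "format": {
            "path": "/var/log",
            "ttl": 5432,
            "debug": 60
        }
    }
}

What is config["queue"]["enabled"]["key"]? 27017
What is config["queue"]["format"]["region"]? "production"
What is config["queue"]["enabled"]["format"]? False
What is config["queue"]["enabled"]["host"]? "info"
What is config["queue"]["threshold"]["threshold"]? False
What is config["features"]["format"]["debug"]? 60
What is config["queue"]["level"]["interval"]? 5.13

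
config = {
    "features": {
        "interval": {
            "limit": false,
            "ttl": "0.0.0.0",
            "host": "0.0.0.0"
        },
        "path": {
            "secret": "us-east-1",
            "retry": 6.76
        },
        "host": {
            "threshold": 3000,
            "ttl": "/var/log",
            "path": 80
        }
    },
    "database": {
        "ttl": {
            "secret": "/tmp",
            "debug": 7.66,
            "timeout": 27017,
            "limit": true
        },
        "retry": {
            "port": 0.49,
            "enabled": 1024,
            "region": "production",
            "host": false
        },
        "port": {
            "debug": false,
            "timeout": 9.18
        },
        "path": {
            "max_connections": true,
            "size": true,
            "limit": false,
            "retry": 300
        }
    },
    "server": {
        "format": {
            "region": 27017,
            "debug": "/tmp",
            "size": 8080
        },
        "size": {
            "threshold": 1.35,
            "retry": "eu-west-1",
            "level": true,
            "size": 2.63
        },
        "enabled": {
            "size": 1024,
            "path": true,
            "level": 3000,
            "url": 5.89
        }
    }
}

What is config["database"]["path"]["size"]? True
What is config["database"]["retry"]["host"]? False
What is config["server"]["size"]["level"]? True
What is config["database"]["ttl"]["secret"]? "/tmp"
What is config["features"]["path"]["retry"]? 6.76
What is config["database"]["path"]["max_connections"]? True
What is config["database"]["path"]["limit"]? False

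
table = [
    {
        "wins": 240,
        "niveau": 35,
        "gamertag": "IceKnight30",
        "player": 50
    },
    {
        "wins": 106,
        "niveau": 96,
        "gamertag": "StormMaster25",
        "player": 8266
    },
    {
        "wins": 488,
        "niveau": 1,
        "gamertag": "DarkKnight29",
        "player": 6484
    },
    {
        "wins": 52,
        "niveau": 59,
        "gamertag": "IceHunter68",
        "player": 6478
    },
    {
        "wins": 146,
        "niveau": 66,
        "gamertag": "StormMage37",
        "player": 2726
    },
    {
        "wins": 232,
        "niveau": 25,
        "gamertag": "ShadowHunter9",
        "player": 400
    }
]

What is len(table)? 6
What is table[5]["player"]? 400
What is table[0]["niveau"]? 35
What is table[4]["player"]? 2726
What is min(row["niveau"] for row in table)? 1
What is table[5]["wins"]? 232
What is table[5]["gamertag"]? "ShadowHunter9"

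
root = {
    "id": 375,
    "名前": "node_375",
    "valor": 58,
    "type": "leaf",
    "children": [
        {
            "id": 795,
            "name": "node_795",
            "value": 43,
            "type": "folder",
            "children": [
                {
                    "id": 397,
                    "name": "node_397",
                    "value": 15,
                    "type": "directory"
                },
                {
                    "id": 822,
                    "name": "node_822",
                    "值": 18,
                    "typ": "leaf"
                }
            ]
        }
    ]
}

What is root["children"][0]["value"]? 43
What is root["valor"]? 58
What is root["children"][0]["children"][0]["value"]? 15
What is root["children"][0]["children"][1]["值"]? 18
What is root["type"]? "leaf"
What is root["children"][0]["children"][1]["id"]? 822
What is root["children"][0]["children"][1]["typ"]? "leaf"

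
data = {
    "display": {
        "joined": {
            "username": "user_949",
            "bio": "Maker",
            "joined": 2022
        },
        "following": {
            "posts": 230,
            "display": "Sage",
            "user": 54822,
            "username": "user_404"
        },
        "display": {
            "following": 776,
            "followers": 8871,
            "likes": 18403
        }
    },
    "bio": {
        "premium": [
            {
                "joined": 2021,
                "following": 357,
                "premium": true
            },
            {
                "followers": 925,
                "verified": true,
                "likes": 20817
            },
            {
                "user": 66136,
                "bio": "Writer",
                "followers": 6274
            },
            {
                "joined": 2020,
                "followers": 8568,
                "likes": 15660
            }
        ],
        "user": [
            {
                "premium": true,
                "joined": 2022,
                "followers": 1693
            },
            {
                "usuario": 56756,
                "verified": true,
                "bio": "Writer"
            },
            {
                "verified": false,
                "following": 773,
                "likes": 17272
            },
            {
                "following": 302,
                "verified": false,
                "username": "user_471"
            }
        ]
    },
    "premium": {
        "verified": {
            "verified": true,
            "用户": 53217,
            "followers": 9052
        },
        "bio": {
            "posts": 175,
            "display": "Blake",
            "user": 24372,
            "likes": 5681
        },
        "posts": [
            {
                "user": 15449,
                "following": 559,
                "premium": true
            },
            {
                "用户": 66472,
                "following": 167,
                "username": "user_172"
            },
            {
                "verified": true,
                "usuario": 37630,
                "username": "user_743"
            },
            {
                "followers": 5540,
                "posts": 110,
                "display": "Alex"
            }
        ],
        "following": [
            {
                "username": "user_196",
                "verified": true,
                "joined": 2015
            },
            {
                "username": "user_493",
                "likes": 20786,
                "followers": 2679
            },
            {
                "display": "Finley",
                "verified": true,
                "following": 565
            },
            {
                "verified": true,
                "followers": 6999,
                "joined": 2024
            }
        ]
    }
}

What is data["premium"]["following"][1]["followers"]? 2679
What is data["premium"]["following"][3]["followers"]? 6999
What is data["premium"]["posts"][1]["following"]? 167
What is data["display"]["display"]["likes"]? 18403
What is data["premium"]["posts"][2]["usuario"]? 37630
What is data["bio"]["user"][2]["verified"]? False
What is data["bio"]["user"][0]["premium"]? True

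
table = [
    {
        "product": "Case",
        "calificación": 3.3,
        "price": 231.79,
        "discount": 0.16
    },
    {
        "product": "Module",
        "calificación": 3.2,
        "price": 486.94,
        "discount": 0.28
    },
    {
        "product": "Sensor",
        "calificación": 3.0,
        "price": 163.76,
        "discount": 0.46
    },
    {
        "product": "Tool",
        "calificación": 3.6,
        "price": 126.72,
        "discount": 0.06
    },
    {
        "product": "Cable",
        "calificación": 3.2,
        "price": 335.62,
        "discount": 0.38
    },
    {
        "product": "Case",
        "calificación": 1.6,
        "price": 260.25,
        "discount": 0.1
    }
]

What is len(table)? 6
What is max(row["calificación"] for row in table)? 3.6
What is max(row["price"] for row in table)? 486.94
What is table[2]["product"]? "Sensor"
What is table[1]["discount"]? 0.28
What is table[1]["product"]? "Module"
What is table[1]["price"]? 486.94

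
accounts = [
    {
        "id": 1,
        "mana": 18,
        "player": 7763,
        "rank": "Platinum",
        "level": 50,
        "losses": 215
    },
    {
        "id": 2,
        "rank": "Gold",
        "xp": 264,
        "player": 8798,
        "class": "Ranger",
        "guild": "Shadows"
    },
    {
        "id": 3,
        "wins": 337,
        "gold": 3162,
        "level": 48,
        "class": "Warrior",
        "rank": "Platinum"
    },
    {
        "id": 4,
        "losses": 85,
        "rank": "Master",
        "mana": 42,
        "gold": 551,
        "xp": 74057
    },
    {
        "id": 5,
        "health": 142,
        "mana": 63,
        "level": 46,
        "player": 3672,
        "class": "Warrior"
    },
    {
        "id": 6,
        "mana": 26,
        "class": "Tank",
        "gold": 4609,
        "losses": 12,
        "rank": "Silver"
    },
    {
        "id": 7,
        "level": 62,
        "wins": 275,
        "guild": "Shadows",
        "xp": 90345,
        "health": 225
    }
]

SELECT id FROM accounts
[1, 2, 3, 4, 5, 6, 7]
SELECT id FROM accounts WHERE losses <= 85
[4, 6]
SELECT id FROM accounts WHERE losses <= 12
[6]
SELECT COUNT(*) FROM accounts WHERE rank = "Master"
1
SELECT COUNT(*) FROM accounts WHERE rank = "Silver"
1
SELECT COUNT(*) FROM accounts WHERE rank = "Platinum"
2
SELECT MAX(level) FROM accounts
62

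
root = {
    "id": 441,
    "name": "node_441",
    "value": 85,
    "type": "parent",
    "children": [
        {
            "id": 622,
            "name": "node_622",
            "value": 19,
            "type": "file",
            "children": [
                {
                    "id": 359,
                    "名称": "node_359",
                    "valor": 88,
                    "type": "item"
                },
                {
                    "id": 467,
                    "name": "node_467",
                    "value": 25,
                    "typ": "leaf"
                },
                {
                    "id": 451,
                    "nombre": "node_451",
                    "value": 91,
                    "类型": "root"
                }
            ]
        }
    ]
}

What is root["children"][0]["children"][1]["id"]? 467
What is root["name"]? "node_441"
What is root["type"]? "parent"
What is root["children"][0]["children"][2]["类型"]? "root"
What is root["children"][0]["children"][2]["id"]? 451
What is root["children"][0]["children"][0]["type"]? "item"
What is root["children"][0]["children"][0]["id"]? 359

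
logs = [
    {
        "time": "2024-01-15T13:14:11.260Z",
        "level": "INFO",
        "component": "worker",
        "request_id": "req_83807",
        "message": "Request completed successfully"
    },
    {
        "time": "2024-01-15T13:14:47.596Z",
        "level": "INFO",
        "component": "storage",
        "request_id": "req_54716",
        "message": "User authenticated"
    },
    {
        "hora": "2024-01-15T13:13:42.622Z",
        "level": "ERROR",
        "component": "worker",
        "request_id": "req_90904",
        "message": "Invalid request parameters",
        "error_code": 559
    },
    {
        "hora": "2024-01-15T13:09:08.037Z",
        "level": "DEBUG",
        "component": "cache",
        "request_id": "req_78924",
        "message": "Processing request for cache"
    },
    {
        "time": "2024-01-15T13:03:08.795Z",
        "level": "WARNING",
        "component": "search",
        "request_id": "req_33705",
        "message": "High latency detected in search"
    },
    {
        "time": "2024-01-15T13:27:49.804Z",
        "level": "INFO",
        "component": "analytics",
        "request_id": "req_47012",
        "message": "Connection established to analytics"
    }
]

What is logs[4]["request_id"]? "req_33705"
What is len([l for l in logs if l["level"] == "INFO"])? 3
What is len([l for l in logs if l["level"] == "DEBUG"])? 1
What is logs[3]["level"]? "DEBUG"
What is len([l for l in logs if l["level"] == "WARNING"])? 1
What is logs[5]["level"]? "INFO"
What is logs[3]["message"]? "Processing request for cache"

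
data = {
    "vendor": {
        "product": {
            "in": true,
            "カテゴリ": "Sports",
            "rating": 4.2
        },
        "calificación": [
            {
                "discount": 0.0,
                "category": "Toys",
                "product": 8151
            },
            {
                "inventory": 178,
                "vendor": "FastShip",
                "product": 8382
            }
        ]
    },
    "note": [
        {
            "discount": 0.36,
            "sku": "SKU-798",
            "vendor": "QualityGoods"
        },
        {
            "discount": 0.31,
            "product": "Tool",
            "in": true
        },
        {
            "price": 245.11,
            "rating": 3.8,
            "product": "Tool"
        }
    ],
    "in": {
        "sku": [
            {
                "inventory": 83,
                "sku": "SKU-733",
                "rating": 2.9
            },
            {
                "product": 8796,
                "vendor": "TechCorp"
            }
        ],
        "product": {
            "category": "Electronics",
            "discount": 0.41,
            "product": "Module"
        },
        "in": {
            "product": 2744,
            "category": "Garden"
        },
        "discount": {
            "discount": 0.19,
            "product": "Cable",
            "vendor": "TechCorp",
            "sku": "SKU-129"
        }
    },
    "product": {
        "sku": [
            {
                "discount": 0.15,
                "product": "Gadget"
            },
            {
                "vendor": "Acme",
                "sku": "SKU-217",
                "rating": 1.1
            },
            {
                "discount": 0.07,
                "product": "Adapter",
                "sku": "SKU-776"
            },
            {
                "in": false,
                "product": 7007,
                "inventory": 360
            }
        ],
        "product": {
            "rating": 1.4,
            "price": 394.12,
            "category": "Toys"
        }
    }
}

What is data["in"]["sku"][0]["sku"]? "SKU-733"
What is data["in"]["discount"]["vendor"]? "TechCorp"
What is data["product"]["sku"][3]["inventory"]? 360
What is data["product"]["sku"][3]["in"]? False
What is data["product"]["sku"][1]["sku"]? "SKU-217"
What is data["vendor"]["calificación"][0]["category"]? "Toys"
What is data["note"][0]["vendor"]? "QualityGoods"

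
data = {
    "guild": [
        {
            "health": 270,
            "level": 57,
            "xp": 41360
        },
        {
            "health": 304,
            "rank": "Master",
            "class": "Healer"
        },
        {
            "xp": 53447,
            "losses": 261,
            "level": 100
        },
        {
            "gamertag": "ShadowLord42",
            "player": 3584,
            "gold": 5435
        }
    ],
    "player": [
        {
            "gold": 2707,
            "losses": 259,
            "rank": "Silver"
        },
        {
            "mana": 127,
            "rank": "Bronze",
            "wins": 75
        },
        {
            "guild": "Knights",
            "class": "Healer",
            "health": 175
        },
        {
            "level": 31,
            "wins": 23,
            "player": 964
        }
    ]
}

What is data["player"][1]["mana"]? 127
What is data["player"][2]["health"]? 175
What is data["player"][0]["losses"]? 259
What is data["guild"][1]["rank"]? "Master"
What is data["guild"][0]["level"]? 57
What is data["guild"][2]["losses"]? 261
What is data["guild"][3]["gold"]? 5435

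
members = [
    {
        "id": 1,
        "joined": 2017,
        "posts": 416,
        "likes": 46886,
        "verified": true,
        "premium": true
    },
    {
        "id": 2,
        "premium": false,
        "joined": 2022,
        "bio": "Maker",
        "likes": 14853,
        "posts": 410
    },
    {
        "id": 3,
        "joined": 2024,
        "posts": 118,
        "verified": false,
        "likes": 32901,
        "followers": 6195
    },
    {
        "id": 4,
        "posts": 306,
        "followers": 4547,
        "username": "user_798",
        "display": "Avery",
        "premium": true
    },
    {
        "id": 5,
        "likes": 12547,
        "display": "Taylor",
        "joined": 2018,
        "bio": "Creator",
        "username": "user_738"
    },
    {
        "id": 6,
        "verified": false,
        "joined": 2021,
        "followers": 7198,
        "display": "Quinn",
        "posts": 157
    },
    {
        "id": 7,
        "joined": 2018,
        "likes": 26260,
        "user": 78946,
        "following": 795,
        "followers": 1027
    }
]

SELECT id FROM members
[1, 2, 3, 4, 5, 6, 7]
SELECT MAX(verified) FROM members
True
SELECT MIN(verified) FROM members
False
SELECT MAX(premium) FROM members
True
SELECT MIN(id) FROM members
1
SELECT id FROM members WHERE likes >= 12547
[1, 2, 3, 5, 7]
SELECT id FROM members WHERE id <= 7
[1, 2, 3, 4, 5, 6, 7]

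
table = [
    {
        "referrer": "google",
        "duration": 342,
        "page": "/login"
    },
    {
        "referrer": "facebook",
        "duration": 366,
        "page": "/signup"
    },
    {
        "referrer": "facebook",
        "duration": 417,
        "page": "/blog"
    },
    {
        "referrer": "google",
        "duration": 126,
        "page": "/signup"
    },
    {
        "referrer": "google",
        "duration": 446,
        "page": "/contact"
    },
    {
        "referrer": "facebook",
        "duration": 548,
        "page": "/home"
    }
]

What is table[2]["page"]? "/blog"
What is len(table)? 6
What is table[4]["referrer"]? "google"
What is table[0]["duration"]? 342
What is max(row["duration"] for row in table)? 548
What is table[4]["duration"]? 446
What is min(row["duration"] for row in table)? 126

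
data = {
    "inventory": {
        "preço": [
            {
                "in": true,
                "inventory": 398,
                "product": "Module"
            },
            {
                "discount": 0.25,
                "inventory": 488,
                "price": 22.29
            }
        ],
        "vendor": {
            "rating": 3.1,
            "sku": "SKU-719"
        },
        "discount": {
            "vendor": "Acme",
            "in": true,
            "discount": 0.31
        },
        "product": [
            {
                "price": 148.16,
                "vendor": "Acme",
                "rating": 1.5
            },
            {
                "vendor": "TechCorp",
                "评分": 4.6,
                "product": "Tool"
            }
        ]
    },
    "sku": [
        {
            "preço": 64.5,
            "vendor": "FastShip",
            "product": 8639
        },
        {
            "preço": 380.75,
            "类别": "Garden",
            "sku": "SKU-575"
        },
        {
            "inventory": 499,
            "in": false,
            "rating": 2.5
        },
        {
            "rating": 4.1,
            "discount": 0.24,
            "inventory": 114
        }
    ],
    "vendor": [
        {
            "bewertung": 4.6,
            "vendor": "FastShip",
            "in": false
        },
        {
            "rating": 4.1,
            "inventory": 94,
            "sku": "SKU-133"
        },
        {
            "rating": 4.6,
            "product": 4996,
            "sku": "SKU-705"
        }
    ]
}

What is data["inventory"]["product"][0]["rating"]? 1.5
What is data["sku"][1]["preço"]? 380.75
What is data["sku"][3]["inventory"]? 114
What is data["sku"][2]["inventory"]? 499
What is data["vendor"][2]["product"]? 4996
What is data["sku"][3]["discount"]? 0.24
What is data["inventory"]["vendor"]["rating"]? 3.1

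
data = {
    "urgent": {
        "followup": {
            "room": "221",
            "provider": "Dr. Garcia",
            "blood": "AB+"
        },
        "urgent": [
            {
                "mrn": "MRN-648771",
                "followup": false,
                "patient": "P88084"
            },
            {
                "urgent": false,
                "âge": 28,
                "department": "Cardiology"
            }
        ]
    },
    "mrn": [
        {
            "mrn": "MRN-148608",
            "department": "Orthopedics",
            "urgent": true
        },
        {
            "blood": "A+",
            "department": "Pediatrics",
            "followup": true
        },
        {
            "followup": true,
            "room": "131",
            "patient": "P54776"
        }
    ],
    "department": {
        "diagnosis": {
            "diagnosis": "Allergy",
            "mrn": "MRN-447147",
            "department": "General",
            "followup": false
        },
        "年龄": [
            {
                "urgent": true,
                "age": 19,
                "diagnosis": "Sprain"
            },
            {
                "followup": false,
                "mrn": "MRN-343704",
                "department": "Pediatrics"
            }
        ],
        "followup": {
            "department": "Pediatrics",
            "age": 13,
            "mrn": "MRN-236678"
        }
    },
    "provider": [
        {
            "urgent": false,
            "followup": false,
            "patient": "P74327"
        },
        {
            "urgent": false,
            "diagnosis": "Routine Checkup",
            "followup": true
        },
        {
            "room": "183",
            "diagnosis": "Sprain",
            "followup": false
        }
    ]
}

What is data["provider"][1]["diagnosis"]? "Routine Checkup"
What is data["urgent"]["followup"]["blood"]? "AB+"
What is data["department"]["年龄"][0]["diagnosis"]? "Sprain"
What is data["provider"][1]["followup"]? True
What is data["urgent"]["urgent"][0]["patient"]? "P88084"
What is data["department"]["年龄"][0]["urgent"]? True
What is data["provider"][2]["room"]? "183"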